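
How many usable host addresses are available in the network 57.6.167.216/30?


Host bits = 32 - 30 = 2
Total addresses = 2^2 = 4
Usable = total - 2 (network and broadcast)
Usable hosts: 2


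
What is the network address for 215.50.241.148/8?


IP:   11010111.00110010.11110001.10010100
Mask: 11111111.00000000.00000000.00000000
AND operation:
Net:  11010111.00000000.00000000.00000000
Network: 215.0.0.0/8


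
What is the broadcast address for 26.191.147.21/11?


Network: 26.160.0.0/11
Host bits = 21
Set all host bits to 1:
Broadcast: 26.191.255.255


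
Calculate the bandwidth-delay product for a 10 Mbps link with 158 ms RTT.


BDP = bandwidth * RTT
= 10 Mbps * 158 ms
= 10 * 1e6 * 158 / 1000 bits
= 1580000 bits
= 197500 bytes
= 192.8711 KB
BDP = 1580000 bits (197500 bytes)


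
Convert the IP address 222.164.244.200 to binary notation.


222 = 11011110
164 = 10100100
244 = 11110100
200 = 11001000
Binary: 11011110.10100100.11110100.11001000


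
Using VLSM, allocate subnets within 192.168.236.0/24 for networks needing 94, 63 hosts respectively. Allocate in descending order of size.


94 hosts -> /25 (126 usable): 192.168.236.0/25
63 hosts -> /25 (126 usable): 192.168.236.128/25
Allocation: 192.168.236.0/25 (94 hosts, 126 usable); 192.168.236.128/25 (63 hosts, 126 usable)


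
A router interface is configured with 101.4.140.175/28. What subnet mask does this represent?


/28 means 28 network bits, 4 host bits
Binary: 11111111111111111111111111110000
Mask: 255.255.255.240


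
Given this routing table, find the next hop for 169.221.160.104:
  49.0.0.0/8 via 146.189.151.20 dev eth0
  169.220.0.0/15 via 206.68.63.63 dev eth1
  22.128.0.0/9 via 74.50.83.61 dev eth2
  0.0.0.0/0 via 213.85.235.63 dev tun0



Longest prefix match for 169.221.160.104:
  /8 49.0.0.0: no
  /15 169.220.0.0: MATCH
  /9 22.128.0.0: no
  /0 0.0.0.0: MATCH
Selected: next-hop 206.68.63.63 via eth1 (matched /15)


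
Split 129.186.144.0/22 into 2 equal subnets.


New prefix = 22 + 1 = 23
Each subnet has 512 addresses
  129.186.144.0/23
  129.186.146.0/23
Subnets: 129.186.144.0/23, 129.186.146.0/23


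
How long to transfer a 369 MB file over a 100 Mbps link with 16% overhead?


Effective throughput = 100 * (1 - 16/100) = 84 Mbps
File size in Mb = 369 * 8 = 2952 Mb
Time = 2952 / 84
Time = 35.1429 seconds


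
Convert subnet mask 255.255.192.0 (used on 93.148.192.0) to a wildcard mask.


Subnet mask: 255.255.192.0
Wildcard = 255.255.255.255 - subnet mask
255 - 255 = 0
255 - 255 = 0
255 - 192 = 63
255 - 0 = 255
Wildcard: 0.0.63.255


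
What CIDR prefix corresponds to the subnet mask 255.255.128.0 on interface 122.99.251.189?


Binary: 11111111.11111111.10000000.00000000
Count leading 1s
Prefix: /17


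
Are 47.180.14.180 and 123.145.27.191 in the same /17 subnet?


Mask: 255.255.128.0
47.180.14.180 AND mask = 47.180.0.0
123.145.27.191 AND mask = 123.145.0.0
No, different subnets (47.180.0.0 vs 123.145.0.0)


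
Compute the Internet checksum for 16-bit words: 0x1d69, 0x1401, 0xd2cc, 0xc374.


Sum all words (with carry folding):
+ 0x1d69 = 0x1d69
+ 0x1401 = 0x316a
+ 0xd2cc = 0x0437
+ 0xc374 = 0xc7ab
One's complement: ~0xc7ab
Checksum = 0x3854


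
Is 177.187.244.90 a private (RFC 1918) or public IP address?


RFC 1918 private ranges:
  10.0.0.0/8 (10.0.0.0 - 10.255.255.255)
  172.16.0.0/12 (172.16.0.0 - 172.31.255.255)
  192.168.0.0/16 (192.168.0.0 - 192.168.255.255)
Public (not in any RFC 1918 range)


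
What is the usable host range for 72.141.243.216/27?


Network: 72.141.243.192
Broadcast: 72.141.243.223
First usable = network + 1
Last usable = broadcast - 1
Range: 72.141.243.193 to 72.141.243.222


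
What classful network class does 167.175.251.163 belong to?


First octet: 167
Binary: 10100111
10xxxxxx -> Class B (128-191)
Class B, default mask 255.255.0.0 (/16)


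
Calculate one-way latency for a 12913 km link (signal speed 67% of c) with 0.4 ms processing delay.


Speed = 0.67 * 3e5 km/s = 201000 km/s
Propagation delay = 12913 / 201000 = 0.0642 s = 64.2438 ms
Processing delay = 0.4 ms
Total one-way latency = 64.6438 ms


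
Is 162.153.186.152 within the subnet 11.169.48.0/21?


Subnet network: 11.169.48.0
Test IP AND mask: 162.153.184.0
No, 162.153.186.152 is not in 11.169.48.0/21


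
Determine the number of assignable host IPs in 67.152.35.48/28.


Host bits = 32 - 28 = 4
Total addresses = 2^4 = 16
Usable = total - 2 (network and broadcast)
Usable hosts: 14


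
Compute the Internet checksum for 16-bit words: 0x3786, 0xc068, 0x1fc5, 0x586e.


Sum all words (with carry folding):
+ 0x3786 = 0x3786
+ 0xc068 = 0xf7ee
+ 0x1fc5 = 0x17b4
+ 0x586e = 0x7022
One's complement: ~0x7022
Checksum = 0x8fdd


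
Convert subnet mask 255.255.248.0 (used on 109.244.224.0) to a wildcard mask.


Subnet mask: 255.255.248.0
Wildcard = 255.255.255.255 - subnet mask
255 - 255 = 0
255 - 255 = 0
255 - 248 = 7
255 - 0 = 255
Wildcard: 0.0.7.255


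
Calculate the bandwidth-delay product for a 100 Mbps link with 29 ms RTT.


BDP = bandwidth * RTT
= 100 Mbps * 29 ms
= 100 * 1e6 * 29 / 1000 bits
= 2900000 bits
= 362500 bytes
= 354.0039 KB
BDP = 2900000 bits (362500 bytes)


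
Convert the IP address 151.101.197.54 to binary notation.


151 = 10010111
101 = 01100101
197 = 11000101
54 = 00110110
Binary: 10010111.01100101.11000101.00110110


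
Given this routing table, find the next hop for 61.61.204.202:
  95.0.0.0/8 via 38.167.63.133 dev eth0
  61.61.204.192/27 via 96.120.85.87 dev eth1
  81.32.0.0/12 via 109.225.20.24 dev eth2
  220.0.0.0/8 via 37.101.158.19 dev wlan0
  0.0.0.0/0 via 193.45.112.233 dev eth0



Longest prefix match for 61.61.204.202:
  /8 95.0.0.0: no
  /27 61.61.204.192: MATCH
  /12 81.32.0.0: no
  /8 220.0.0.0: no
  /0 0.0.0.0: MATCH
Selected: next-hop 96.120.85.87 via eth1 (matched /27)


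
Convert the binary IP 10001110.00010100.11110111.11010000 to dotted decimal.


10001110 = 142
00010100 = 20
11110111 = 247
11010000 = 208
IP: 142.20.247.208


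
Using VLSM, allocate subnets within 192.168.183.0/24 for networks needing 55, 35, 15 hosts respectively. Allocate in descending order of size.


55 hosts -> /26 (62 usable): 192.168.183.0/26
35 hosts -> /26 (62 usable): 192.168.183.64/26
15 hosts -> /27 (30 usable): 192.168.183.128/27
Allocation: 192.168.183.0/26 (55 hosts, 62 usable); 192.168.183.64/26 (35 hosts, 62 usable); 192.168.183.128/27 (15 hosts, 30 usable)


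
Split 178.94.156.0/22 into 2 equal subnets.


New prefix = 22 + 1 = 23
Each subnet has 512 addresses
  178.94.156.0/23
  178.94.158.0/23
Subnets: 178.94.156.0/23, 178.94.158.0/23


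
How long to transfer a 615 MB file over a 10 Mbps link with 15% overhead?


Effective throughput = 10 * (1 - 15/100) = 8.5 Mbps
File size in Mb = 615 * 8 = 4920 Mb
Time = 4920 / 8.5
Time = 578.8235 seconds


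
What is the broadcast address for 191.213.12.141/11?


Network: 191.192.0.0/11
Host bits = 21
Set all host bits to 1:
Broadcast: 191.223.255.255


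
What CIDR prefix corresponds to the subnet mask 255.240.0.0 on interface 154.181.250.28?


Binary: 11111111.11110000.00000000.00000000
Count leading 1s
Prefix: /12


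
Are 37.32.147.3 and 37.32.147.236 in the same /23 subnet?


Mask: 255.255.254.0
37.32.147.3 AND mask = 37.32.146.0
37.32.147.236 AND mask = 37.32.146.0
Yes, same subnet (37.32.146.0)


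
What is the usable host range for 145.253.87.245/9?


Network: 145.128.0.0
Broadcast: 145.255.255.255
First usable = network + 1
Last usable = broadcast - 1
Range: 145.128.0.1 to 145.255.255.254


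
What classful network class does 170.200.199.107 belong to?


First octet: 170
Binary: 10101010
10xxxxxx -> Class B (128-191)
Class B, default mask 255.255.0.0 (/16)


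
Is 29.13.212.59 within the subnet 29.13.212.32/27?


Subnet network: 29.13.212.32
Test IP AND mask: 29.13.212.32
Yes, 29.13.212.59 is in 29.13.212.32/27


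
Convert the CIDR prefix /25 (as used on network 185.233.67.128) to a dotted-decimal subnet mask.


/25 means 25 network bits, 7 host bits
Binary: 11111111111111111111111110000000
Mask: 255.255.255.128


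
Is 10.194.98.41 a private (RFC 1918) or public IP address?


RFC 1918 private ranges:
  10.0.0.0/8 (10.0.0.0 - 10.255.255.255)
  172.16.0.0/12 (172.16.0.0 - 172.31.255.255)
  192.168.0.0/16 (192.168.0.0 - 192.168.255.255)
Private (in 10.0.0.0/8)


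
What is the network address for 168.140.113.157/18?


IP:   10101000.10001100.01110001.10011101
Mask: 11111111.11111111.11000000.00000000
AND operation:
Net:  10101000.10001100.01000000.00000000
Network: 168.140.64.0/18


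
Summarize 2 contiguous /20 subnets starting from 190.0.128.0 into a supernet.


Original prefix: /20
Number of subnets: 2 = 2^1
New prefix = 20 - 1 = 19
Supernet: 190.0.128.0/19


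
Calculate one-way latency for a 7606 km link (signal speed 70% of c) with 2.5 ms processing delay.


Speed = 0.7 * 3e5 km/s = 210000 km/s
Propagation delay = 7606 / 210000 = 0.0362 s = 36.219 ms
Processing delay = 2.5 ms
Total one-way latency = 38.719 ms


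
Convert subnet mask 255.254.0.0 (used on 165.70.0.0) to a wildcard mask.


Subnet mask: 255.254.0.0
Wildcard = 255.255.255.255 - subnet mask
255 - 255 = 0
255 - 254 = 1
255 - 0 = 255
255 - 0 = 255
Wildcard: 0.1.255.255


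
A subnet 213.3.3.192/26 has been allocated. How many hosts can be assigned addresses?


Host bits = 32 - 26 = 6
Total addresses = 2^6 = 64
Usable = total - 2 (network and broadcast)
Usable hosts: 62


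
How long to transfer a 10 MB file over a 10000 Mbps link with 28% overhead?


Effective throughput = 10000 * (1 - 28/100) = 7200 Mbps
File size in Mb = 10 * 8 = 80 Mb
Time = 80 / 7200
Time = 0.0111 seconds


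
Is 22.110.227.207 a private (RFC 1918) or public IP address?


RFC 1918 private ranges:
  10.0.0.0/8 (10.0.0.0 - 10.255.255.255)
  172.16.0.0/12 (172.16.0.0 - 172.31.255.255)
  192.168.0.0/16 (192.168.0.0 - 192.168.255.255)
Public (not in any RFC 1918 range)


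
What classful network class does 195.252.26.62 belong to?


First octet: 195
Binary: 11000011
110xxxxx -> Class C (192-223)
Class C, default mask 255.255.255.0 (/24)


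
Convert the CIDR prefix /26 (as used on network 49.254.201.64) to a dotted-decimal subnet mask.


/26 means 26 network bits, 6 host bits
Binary: 11111111111111111111111111000000
Mask: 255.255.255.192


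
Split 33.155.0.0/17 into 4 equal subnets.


New prefix = 17 + 2 = 19
Each subnet has 8192 addresses
  33.155.0.0/19
  33.155.32.0/19
  33.155.64.0/19
  33.155.96.0/19
Subnets: 33.155.0.0/19, 33.155.32.0/19, 33.155.64.0/19, 33.155.96.0/19


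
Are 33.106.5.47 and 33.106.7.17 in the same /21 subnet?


Mask: 255.255.248.0
33.106.5.47 AND mask = 33.106.0.0
33.106.7.17 AND mask = 33.106.0.0
Yes, same subnet (33.106.0.0)


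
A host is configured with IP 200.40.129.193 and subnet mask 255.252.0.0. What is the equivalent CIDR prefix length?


Binary: 11111111.11111100.00000000.00000000
Count leading 1s
Prefix: /14


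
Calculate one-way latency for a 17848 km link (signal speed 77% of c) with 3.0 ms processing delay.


Speed = 0.77 * 3e5 km/s = 231000 km/s
Propagation delay = 17848 / 231000 = 0.0773 s = 77.2641 ms
Processing delay = 3.0 ms
Total one-way latency = 80.2641 ms


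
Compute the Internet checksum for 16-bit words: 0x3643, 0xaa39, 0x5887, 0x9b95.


Sum all words (with carry folding):
+ 0x3643 = 0x3643
+ 0xaa39 = 0xe07c
+ 0x5887 = 0x3904
+ 0x9b95 = 0xd499
One's complement: ~0xd499
Checksum = 0x2b66


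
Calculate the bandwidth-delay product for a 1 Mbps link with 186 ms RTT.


BDP = bandwidth * RTT
= 1 Mbps * 186 ms
= 1 * 1e6 * 186 / 1000 bits
= 186000 bits
= 23250 bytes
= 22.7051 KB
BDP = 186000 bits (23250 bytes)


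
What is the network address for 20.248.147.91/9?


IP:   00010100.11111000.10010011.01011011
Mask: 11111111.10000000.00000000.00000000
AND operation:
Net:  00010100.10000000.00000000.00000000
Network: 20.128.0.0/9


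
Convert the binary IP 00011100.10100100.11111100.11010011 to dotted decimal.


00011100 = 28
10100100 = 164
11111100 = 252
11010011 = 211
IP: 28.164.252.211


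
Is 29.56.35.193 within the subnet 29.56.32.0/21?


Subnet network: 29.56.32.0
Test IP AND mask: 29.56.32.0
Yes, 29.56.35.193 is in 29.56.32.0/21


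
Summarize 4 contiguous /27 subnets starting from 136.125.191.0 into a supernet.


Original prefix: /27
Number of subnets: 4 = 2^2
New prefix = 27 - 2 = 25
Supernet: 136.125.191.0/25


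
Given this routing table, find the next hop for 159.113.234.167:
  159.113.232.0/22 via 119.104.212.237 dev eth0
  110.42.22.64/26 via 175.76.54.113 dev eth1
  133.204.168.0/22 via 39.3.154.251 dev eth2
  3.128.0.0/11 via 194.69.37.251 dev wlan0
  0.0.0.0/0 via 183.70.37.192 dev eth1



Longest prefix match for 159.113.234.167:
  /22 159.113.232.0: MATCH
  /26 110.42.22.64: no
  /22 133.204.168.0: no
  /11 3.128.0.0: no
  /0 0.0.0.0: MATCH
Selected: next-hop 119.104.212.237 via eth0 (matched /22)


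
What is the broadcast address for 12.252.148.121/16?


Network: 12.252.0.0/16
Host bits = 16
Set all host bits to 1:
Broadcast: 12.252.255.255


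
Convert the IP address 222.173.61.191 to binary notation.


222 = 11011110
173 = 10101101
61 = 00111101
191 = 10111111
Binary: 11011110.10101101.00111101.10111111


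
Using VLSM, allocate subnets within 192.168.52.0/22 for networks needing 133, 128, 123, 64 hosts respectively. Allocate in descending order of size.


133 hosts -> /24 (254 usable): 192.168.52.0/24
128 hosts -> /24 (254 usable): 192.168.53.0/24
123 hosts -> /25 (126 usable): 192.168.54.0/25
64 hosts -> /25 (126 usable): 192.168.54.128/25
Allocation: 192.168.52.0/24 (133 hosts, 254 usable); 192.168.53.0/24 (128 hosts, 254 usable); 192.168.54.0/25 (123 hosts, 126 usable); 192.168.54.128/25 (64 hosts, 126 usable)


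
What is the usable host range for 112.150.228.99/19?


Network: 112.150.224.0
Broadcast: 112.150.255.255
First usable = network + 1
Last usable = broadcast - 1
Range: 112.150.224.1 to 112.150.255.254


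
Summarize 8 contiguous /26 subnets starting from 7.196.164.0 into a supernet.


Original prefix: /26
Number of subnets: 8 = 2^3
New prefix = 26 - 3 = 23
Supernet: 7.196.164.0/23


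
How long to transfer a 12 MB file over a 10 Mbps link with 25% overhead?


Effective throughput = 10 * (1 - 25/100) = 7.5 Mbps
File size in Mb = 12 * 8 = 96 Mb
Time = 96 / 7.5
Time = 12.8 seconds


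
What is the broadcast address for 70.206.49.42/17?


Network: 70.206.0.0/17
Host bits = 15
Set all host bits to 1:
Broadcast: 70.206.127.255


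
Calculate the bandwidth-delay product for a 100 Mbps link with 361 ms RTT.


BDP = bandwidth * RTT
= 100 Mbps * 361 ms
= 100 * 1e6 * 361 / 1000 bits
= 36100000 bits
= 4512500 bytes
= 4406.7383 KB
BDP = 36100000 bits (4512500 bytes)


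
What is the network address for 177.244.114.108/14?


IP:   10110001.11110100.01110010.01101100
Mask: 11111111.11111100.00000000.00000000
AND operation:
Net:  10110001.11110100.00000000.00000000
Network: 177.244.0.0/14


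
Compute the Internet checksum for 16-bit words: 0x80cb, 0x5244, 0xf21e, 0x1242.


Sum all words (with carry folding):
+ 0x80cb = 0x80cb
+ 0x5244 = 0xd30f
+ 0xf21e = 0xc52e
+ 0x1242 = 0xd770
One's complement: ~0xd770
Checksum = 0x288f


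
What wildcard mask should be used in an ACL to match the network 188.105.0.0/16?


Subnet mask: 255.255.0.0
Wildcard = 255.255.255.255 - subnet mask
255 - 255 = 0
255 - 255 = 0
255 - 0 = 255
255 - 0 = 255
Wildcard: 0.0.255.255


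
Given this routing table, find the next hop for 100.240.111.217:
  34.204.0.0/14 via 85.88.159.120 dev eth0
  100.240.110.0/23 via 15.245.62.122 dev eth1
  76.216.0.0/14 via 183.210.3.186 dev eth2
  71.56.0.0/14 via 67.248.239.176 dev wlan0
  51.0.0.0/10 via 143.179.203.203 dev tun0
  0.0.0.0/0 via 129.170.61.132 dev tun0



Longest prefix match for 100.240.111.217:
  /14 34.204.0.0: no
  /23 100.240.110.0: MATCH
  /14 76.216.0.0: no
  /14 71.56.0.0: no
  /10 51.0.0.0: no
  /0 0.0.0.0: MATCH
Selected: next-hop 15.245.62.122 via eth1 (matched /23)


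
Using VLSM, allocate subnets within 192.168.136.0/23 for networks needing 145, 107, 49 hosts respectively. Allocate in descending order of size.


145 hosts -> /24 (254 usable): 192.168.136.0/24
107 hosts -> /25 (126 usable): 192.168.137.0/25
49 hosts -> /26 (62 usable): 192.168.137.128/26
Allocation: 192.168.136.0/24 (145 hosts, 254 usable); 192.168.137.0/25 (107 hosts, 126 usable); 192.168.137.128/26 (49 hosts, 62 usable)


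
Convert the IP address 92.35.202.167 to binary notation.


92 = 01011100
35 = 00100011
202 = 11001010
167 = 10100111
Binary: 01011100.00100011.11001010.10100111


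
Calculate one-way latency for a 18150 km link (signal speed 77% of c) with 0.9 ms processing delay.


Speed = 0.77 * 3e5 km/s = 231000 km/s
Propagation delay = 18150 / 231000 = 0.0786 s = 78.5714 ms
Processing delay = 0.9 ms
Total one-way latency = 79.4714 ms


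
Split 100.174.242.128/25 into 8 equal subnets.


New prefix = 25 + 3 = 28
Each subnet has 16 addresses
  100.174.242.128/28
  100.174.242.144/28
  100.174.242.160/28
  100.174.242.176/28
  100.174.242.192/28
  100.174.242.208/28
  100.174.242.224/28
  100.174.242.240/28
Subnets: 100.174.242.128/28, 100.174.242.144/28, 100.174.242.160/28, 100.174.242.176/28, 100.174.242.192/28, 100.174.242.208/28, 100.174.242.224/28, 100.174.242.240/28


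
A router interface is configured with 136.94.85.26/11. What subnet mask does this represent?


/11 means 11 network bits, 21 host bits
Binary: 11111111111000000000000000000000
Mask: 255.224.0.0


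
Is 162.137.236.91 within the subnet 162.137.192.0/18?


Subnet network: 162.137.192.0
Test IP AND mask: 162.137.192.0
Yes, 162.137.236.91 is in 162.137.192.0/18


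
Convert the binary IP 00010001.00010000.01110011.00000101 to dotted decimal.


00010001 = 17
00010000 = 16
01110011 = 115
00000101 = 5
IP: 17.16.115.5


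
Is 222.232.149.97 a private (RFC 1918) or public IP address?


RFC 1918 private ranges:
  10.0.0.0/8 (10.0.0.0 - 10.255.255.255)
  172.16.0.0/12 (172.16.0.0 - 172.31.255.255)
  192.168.0.0/16 (192.168.0.0 - 192.168.255.255)
Public (not in any RFC 1918 range)


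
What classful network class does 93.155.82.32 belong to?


First octet: 93
Binary: 01011101
0xxxxxxx -> Class A (1-126)
Class A, default mask 255.0.0.0 (/8)


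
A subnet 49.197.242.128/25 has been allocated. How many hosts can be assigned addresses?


Host bits = 32 - 25 = 7
Total addresses = 2^7 = 128
Usable = total - 2 (network and broadcast)
Usable hosts: 126


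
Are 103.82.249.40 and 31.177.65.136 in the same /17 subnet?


Mask: 255.255.128.0
103.82.249.40 AND mask = 103.82.128.0
31.177.65.136 AND mask = 31.177.0.0
No, different subnets (103.82.128.0 vs 31.177.0.0)


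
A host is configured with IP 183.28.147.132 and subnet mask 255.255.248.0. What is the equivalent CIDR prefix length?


Binary: 11111111.11111111.11111000.00000000
Count leading 1s
Prefix: /21


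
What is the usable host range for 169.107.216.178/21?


Network: 169.107.216.0
Broadcast: 169.107.223.255
First usable = network + 1
Last usable = broadcast - 1
Range: 169.107.216.1 to 169.107.223.254


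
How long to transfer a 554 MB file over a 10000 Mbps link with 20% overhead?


Effective throughput = 10000 * (1 - 20/100) = 8000 Mbps
File size in Mb = 554 * 8 = 4432 Mb
Time = 4432 / 8000
Time = 0.554 seconds


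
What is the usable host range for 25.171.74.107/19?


Network: 25.171.64.0
Broadcast: 25.171.95.255
First usable = network + 1
Last usable = broadcast - 1
Range: 25.171.64.1 to 25.171.95.254


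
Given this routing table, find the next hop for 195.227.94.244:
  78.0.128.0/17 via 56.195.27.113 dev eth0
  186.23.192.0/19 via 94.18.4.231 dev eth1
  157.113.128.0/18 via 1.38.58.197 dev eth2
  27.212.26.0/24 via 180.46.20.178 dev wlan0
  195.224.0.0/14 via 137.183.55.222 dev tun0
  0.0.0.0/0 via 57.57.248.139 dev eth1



Longest prefix match for 195.227.94.244:
  /17 78.0.128.0: no
  /19 186.23.192.0: no
  /18 157.113.128.0: no
  /24 27.212.26.0: no
  /14 195.224.0.0: MATCH
  /0 0.0.0.0: MATCH
Selected: next-hop 137.183.55.222 via tun0 (matched /14)


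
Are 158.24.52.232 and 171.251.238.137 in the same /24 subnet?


Mask: 255.255.255.0
158.24.52.232 AND mask = 158.24.52.0
171.251.238.137 AND mask = 171.251.238.0
No, different subnets (158.24.52.0 vs 171.251.238.0)


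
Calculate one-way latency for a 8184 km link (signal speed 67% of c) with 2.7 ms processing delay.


Speed = 0.67 * 3e5 km/s = 201000 km/s
Propagation delay = 8184 / 201000 = 0.0407 s = 40.7164 ms
Processing delay = 2.7 ms
Total one-way latency = 43.4164 ms


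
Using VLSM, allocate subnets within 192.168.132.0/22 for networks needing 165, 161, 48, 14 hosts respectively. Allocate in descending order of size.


165 hosts -> /24 (254 usable): 192.168.132.0/24
161 hosts -> /24 (254 usable): 192.168.133.0/24
48 hosts -> /26 (62 usable): 192.168.134.0/26
14 hosts -> /28 (14 usable): 192.168.134.64/28
Allocation: 192.168.132.0/24 (165 hosts, 254 usable); 192.168.133.0/24 (161 hosts, 254 usable); 192.168.134.0/26 (48 hosts, 62 usable); 192.168.134.64/28 (14 hosts, 14 usable)


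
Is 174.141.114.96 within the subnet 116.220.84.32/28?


Subnet network: 116.220.84.32
Test IP AND mask: 174.141.114.96
No, 174.141.114.96 is not in 116.220.84.32/28


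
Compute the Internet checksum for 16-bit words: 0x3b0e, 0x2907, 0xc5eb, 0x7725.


Sum all words (with carry folding):
+ 0x3b0e = 0x3b0e
+ 0x2907 = 0x6415
+ 0xc5eb = 0x2a01
+ 0x7725 = 0xa126
One's complement: ~0xa126
Checksum = 0x5ed9


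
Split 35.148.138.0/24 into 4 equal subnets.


New prefix = 24 + 2 = 26
Each subnet has 64 addresses
  35.148.138.0/26
  35.148.138.64/26
  35.148.138.128/26
  35.148.138.192/26
Subnets: 35.148.138.0/26, 35.148.138.64/26, 35.148.138.128/26, 35.148.138.192/26


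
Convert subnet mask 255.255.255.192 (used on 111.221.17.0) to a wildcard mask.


Subnet mask: 255.255.255.192
Wildcard = 255.255.255.255 - subnet mask
255 - 255 = 0
255 - 255 = 0
255 - 255 = 0
255 - 192 = 63
Wildcard: 0.0.0.63


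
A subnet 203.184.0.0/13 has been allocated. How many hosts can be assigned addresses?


Host bits = 32 - 13 = 19
Total addresses = 2^19 = 524288
Usable = total - 2 (network and broadcast)
Usable hosts: 524286


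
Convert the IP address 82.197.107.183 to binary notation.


82 = 01010010
197 = 11000101
107 = 01101011
183 = 10110111
Binary: 01010010.11000101.01101011.10110111


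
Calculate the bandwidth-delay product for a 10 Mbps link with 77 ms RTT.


BDP = bandwidth * RTT
= 10 Mbps * 77 ms
= 10 * 1e6 * 77 / 1000 bits
= 770000 bits
= 96250 bytes
= 93.9941 KB
BDP = 770000 bits (96250 bytes)


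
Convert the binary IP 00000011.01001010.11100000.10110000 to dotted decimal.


00000011 = 3
01001010 = 74
11100000 = 224
10110000 = 176
IP: 3.74.224.176


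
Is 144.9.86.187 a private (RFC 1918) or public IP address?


RFC 1918 private ranges:
  10.0.0.0/8 (10.0.0.0 - 10.255.255.255)
  172.16.0.0/12 (172.16.0.0 - 172.31.255.255)
  192.168.0.0/16 (192.168.0.0 - 192.168.255.255)
Public (not in any RFC 1918 range)


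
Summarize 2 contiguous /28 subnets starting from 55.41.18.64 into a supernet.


Original prefix: /28
Number of subnets: 2 = 2^1
New prefix = 28 - 1 = 27
Supernet: 55.41.18.64/27


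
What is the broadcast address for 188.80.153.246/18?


Network: 188.80.128.0/18
Host bits = 14
Set all host bits to 1:
Broadcast: 188.80.191.255


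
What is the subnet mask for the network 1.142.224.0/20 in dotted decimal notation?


/20 means 20 network bits, 12 host bits
Binary: 11111111111111111111000000000000
Mask: 255.255.240.0


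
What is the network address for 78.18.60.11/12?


IP:   01001110.00010010.00111100.00001011
Mask: 11111111.11110000.00000000.00000000
AND operation:
Net:  01001110.00010000.00000000.00000000
Network: 78.16.0.0/12


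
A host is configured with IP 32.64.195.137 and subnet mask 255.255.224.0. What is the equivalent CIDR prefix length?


Binary: 11111111.11111111.11100000.00000000
Count leading 1s
Prefix: /19


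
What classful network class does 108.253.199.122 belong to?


First octet: 108
Binary: 01101100
0xxxxxxx -> Class A (1-126)
Class A, default mask 255.0.0.0 (/8)


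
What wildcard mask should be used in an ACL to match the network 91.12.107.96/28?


Subnet mask: 255.255.255.240
Wildcard = 255.255.255.255 - subnet mask
255 - 255 = 0
255 - 255 = 0
255 - 255 = 0
255 - 240 = 15
Wildcard: 0.0.0.15


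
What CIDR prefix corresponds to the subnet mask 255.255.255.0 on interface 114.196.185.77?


Binary: 11111111.11111111.11111111.00000000
Count leading 1s
Prefix: /24


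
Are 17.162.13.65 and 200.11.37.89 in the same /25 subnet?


Mask: 255.255.255.128
17.162.13.65 AND mask = 17.162.13.0
200.11.37.89 AND mask = 200.11.37.0
No, different subnets (17.162.13.0 vs 200.11.37.0)


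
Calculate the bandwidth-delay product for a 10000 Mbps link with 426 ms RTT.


BDP = bandwidth * RTT
= 10000 Mbps * 426 ms
= 10000 * 1e6 * 426 / 1000 bits
= 4260000000 bits
= 532500000 bytes
= 520019.5312 KB
BDP = 4260000000 bits (532500000 bytes)


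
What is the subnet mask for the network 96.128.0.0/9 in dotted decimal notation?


/9 means 9 network bits, 23 host bits
Binary: 11111111100000000000000000000000
Mask: 255.128.0.0


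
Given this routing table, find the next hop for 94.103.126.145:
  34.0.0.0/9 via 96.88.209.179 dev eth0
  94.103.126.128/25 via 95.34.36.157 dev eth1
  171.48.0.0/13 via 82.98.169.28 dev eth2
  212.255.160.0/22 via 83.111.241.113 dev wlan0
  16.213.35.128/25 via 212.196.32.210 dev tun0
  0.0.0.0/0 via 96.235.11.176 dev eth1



Longest prefix match for 94.103.126.145:
  /9 34.0.0.0: no
  /25 94.103.126.128: MATCH
  /13 171.48.0.0: no
  /22 212.255.160.0: no
  /25 16.213.35.128: no
  /0 0.0.0.0: MATCH
Selected: next-hop 95.34.36.157 via eth1 (matched /25)


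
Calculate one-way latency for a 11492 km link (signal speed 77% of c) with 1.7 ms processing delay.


Speed = 0.77 * 3e5 km/s = 231000 km/s
Propagation delay = 11492 / 231000 = 0.0497 s = 49.7489 ms
Processing delay = 1.7 ms
Total one-way latency = 51.4489 ms


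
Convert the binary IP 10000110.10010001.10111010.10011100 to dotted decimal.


10000110 = 134
10010001 = 145
10111010 = 186
10011100 = 156
IP: 134.145.186.156


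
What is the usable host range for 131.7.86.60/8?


Network: 131.0.0.0
Broadcast: 131.255.255.255
First usable = network + 1
Last usable = broadcast - 1
Range: 131.0.0.1 to 131.255.255.254


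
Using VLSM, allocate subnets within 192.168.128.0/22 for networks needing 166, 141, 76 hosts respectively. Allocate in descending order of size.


166 hosts -> /24 (254 usable): 192.168.128.0/24
141 hosts -> /24 (254 usable): 192.168.129.0/24
76 hosts -> /25 (126 usable): 192.168.130.0/25
Allocation: 192.168.128.0/24 (166 hosts, 254 usable); 192.168.129.0/24 (141 hosts, 254 usable); 192.168.130.0/25 (76 hosts, 126 usable)


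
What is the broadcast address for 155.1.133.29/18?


Network: 155.1.128.0/18
Host bits = 14
Set all host bits to 1:
Broadcast: 155.1.191.255


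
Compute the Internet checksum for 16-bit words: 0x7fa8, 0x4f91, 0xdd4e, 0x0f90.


Sum all words (with carry folding):
+ 0x7fa8 = 0x7fa8
+ 0x4f91 = 0xcf39
+ 0xdd4e = 0xac88
+ 0x0f90 = 0xbc18
One's complement: ~0xbc18
Checksum = 0x43e7


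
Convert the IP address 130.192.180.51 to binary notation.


130 = 10000010
192 = 11000000
180 = 10110100
51 = 00110011
Binary: 10000010.11000000.10110100.00110011


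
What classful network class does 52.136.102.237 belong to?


First octet: 52
Binary: 00110100
0xxxxxxx -> Class A (1-126)
Class A, default mask 255.0.0.0 (/8)


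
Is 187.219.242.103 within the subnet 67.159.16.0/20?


Subnet network: 67.159.16.0
Test IP AND mask: 187.219.240.0
No, 187.219.242.103 is not in 67.159.16.0/20


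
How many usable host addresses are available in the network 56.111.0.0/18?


Host bits = 32 - 18 = 14
Total addresses = 2^14 = 16384
Usable = total - 2 (network and broadcast)
Usable hosts: 16382


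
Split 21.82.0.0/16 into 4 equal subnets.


New prefix = 16 + 2 = 18
Each subnet has 16384 addresses
  21.82.0.0/18
  21.82.64.0/18
  21.82.128.0/18
  21.82.192.0/18
Subnets: 21.82.0.0/18, 21.82.64.0/18, 21.82.128.0/18, 21.82.192.0/18


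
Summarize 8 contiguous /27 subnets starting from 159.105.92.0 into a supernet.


Original prefix: /27
Number of subnets: 8 = 2^3
New prefix = 27 - 3 = 24
Supernet: 159.105.92.0/24


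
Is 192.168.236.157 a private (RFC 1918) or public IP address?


RFC 1918 private ranges:
  10.0.0.0/8 (10.0.0.0 - 10.255.255.255)
  172.16.0.0/12 (172.16.0.0 - 172.31.255.255)
  192.168.0.0/16 (192.168.0.0 - 192.168.255.255)
Private (in 192.168.0.0/16)


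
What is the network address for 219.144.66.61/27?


IP:   11011011.10010000.01000010.00111101
Mask: 11111111.11111111.11111111.11100000
AND operation:
Net:  11011011.10010000.01000010.00100000
Network: 219.144.66.32/27


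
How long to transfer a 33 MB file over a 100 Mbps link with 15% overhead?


Effective throughput = 100 * (1 - 15/100) = 85 Mbps
File size in Mb = 33 * 8 = 264 Mb
Time = 264 / 85
Time = 3.1059 seconds


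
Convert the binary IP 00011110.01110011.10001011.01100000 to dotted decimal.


00011110 = 30
01110011 = 115
10001011 = 139
01100000 = 96
IP: 30.115.139.96


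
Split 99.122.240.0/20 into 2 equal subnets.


New prefix = 20 + 1 = 21
Each subnet has 2048 addresses
  99.122.240.0/21
  99.122.248.0/21
Subnets: 99.122.240.0/21, 99.122.248.0/21


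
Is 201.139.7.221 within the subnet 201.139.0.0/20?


Subnet network: 201.139.0.0
Test IP AND mask: 201.139.0.0
Yes, 201.139.7.221 is in 201.139.0.0/20


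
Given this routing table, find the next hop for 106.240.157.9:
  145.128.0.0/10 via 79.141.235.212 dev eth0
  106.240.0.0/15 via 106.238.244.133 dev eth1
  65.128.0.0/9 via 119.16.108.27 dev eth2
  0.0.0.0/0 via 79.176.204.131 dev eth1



Longest prefix match for 106.240.157.9:
  /10 145.128.0.0: no
  /15 106.240.0.0: MATCH
  /9 65.128.0.0: no
  /0 0.0.0.0: MATCH
Selected: next-hop 106.238.244.133 via eth1 (matched /15)


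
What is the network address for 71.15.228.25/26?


IP:   01000111.00001111.11100100.00011001
Mask: 11111111.11111111.11111111.11000000
AND operation:
Net:  01000111.00001111.11100100.00000000
Network: 71.15.228.0/26


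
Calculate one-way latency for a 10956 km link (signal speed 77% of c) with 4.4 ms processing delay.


Speed = 0.77 * 3e5 km/s = 231000 km/s
Propagation delay = 10956 / 231000 = 0.0474 s = 47.4286 ms
Processing delay = 4.4 ms
Total one-way latency = 51.8286 ms


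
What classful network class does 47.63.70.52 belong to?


First octet: 47
Binary: 00101111
0xxxxxxx -> Class A (1-126)
Class A, default mask 255.0.0.0 (/8)


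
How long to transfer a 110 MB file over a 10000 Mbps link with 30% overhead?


Effective throughput = 10000 * (1 - 30/100) = 7000 Mbps
File size in Mb = 110 * 8 = 880 Mb
Time = 880 / 7000
Time = 0.1257 seconds


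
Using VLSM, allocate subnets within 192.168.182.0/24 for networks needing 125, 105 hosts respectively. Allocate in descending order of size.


125 hosts -> /25 (126 usable): 192.168.182.0/25
105 hosts -> /25 (126 usable): 192.168.182.128/25
Allocation: 192.168.182.0/25 (125 hosts, 126 usable); 192.168.182.128/25 (105 hosts, 126 usable)


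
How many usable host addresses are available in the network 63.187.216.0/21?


Host bits = 32 - 21 = 11
Total addresses = 2^11 = 2048
Usable = total - 2 (network and broadcast)
Usable hosts: 2046


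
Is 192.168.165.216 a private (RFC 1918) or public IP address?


RFC 1918 private ranges:
  10.0.0.0/8 (10.0.0.0 - 10.255.255.255)
  172.16.0.0/12 (172.16.0.0 - 172.31.255.255)
  192.168.0.0/16 (192.168.0.0 - 192.168.255.255)
Private (in 192.168.0.0/16)


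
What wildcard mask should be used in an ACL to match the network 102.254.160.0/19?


Subnet mask: 255.255.224.0
Wildcard = 255.255.255.255 - subnet mask
255 - 255 = 0
255 - 255 = 0
255 - 224 = 31
255 - 0 = 255
Wildcard: 0.0.31.255


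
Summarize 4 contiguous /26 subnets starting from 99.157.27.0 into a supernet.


Original prefix: /26
Number of subnets: 4 = 2^2
New prefix = 26 - 2 = 24
Supernet: 99.157.27.0/24


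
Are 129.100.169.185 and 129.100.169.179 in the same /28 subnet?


Mask: 255.255.255.240
129.100.169.185 AND mask = 129.100.169.176
129.100.169.179 AND mask = 129.100.169.176
Yes, same subnet (129.100.169.176)


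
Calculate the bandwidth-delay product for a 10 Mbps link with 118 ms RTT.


BDP = bandwidth * RTT
= 10 Mbps * 118 ms
= 10 * 1e6 * 118 / 1000 bits
= 1180000 bits
= 147500 bytes
= 144.043 KB
BDP = 1180000 bits (147500 bytes)


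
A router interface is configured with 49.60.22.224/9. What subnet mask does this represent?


/9 means 9 network bits, 23 host bits
Binary: 11111111100000000000000000000000
Mask: 255.128.0.0


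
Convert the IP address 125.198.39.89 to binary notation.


125 = 01111101
198 = 11000110
39 = 00100111
89 = 01011001
Binary: 01111101.11000110.00100111.01011001


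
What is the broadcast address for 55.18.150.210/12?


Network: 55.16.0.0/12
Host bits = 20
Set all host bits to 1:
Broadcast: 55.31.255.255


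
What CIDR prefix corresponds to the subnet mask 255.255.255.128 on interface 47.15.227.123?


Binary: 11111111.11111111.11111111.10000000
Count leading 1s
Prefix: /25


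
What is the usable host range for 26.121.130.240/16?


Network: 26.121.0.0
Broadcast: 26.121.255.255
First usable = network + 1
Last usable = broadcast - 1
Range: 26.121.0.1 to 26.121.255.254


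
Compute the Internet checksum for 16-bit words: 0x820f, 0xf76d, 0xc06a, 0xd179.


Sum all words (with carry folding):
+ 0x820f = 0x820f
+ 0xf76d = 0x797d
+ 0xc06a = 0x39e8
+ 0xd179 = 0x0b62
One's complement: ~0x0b62
Checksum = 0xf49d


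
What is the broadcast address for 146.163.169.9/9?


Network: 146.128.0.0/9
Host bits = 23
Set all host bits to 1:
Broadcast: 146.255.255.255


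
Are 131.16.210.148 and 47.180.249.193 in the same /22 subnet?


Mask: 255.255.252.0
131.16.210.148 AND mask = 131.16.208.0
47.180.249.193 AND mask = 47.180.248.0
No, different subnets (131.16.208.0 vs 47.180.248.0)


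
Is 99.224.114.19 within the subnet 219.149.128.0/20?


Subnet network: 219.149.128.0
Test IP AND mask: 99.224.112.0
No, 99.224.114.19 is not in 219.149.128.0/20


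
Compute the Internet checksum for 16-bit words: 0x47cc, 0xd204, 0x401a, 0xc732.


Sum all words (with carry folding):
+ 0x47cc = 0x47cc
+ 0xd204 = 0x19d1
+ 0x401a = 0x59eb
+ 0xc732 = 0x211e
One's complement: ~0x211e
Checksum = 0xdee1


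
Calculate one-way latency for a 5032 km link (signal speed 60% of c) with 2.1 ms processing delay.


Speed = 0.6 * 3e5 km/s = 180000 km/s
Propagation delay = 5032 / 180000 = 0.028 s = 27.9556 ms
Processing delay = 2.1 ms
Total one-way latency = 30.0556 ms


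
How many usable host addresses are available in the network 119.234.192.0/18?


Host bits = 32 - 18 = 14
Total addresses = 2^14 = 16384
Usable = total - 2 (network and broadcast)
Usable hosts: 16382


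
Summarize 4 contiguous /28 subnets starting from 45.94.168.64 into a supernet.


Original prefix: /28
Number of subnets: 4 = 2^2
New prefix = 28 - 2 = 26
Supernet: 45.94.168.64/26


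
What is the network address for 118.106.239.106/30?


IP:   01110110.01101010.11101111.01101010
Mask: 11111111.11111111.11111111.11111100
AND operation:
Net:  01110110.01101010.11101111.01101000
Network: 118.106.239.104/30


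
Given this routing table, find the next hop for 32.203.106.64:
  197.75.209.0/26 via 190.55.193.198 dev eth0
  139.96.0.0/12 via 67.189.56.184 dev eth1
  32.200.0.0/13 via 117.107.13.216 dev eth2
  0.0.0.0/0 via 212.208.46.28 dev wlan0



Longest prefix match for 32.203.106.64:
  /26 197.75.209.0: no
  /12 139.96.0.0: no
  /13 32.200.0.0: MATCH
  /0 0.0.0.0: MATCH
Selected: next-hop 117.107.13.216 via eth2 (matched /13)


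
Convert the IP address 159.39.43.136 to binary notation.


159 = 10011111
39 = 00100111
43 = 00101011
136 = 10001000
Binary: 10011111.00100111.00101011.10001000


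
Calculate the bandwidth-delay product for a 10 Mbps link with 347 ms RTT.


BDP = bandwidth * RTT
= 10 Mbps * 347 ms
= 10 * 1e6 * 347 / 1000 bits
= 3470000 bits
= 433750 bytes
= 423.584 KB
BDP = 3470000 bits (433750 bytes)


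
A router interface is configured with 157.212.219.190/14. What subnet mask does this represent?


/14 means 14 network bits, 18 host bits
Binary: 11111111111111000000000000000000
Mask: 255.252.0.0


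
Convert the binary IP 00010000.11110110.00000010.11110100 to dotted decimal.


00010000 = 16
11110110 = 246
00000010 = 2
11110100 = 244
IP: 16.246.2.244


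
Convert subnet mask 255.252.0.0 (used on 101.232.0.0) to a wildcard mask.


Subnet mask: 255.252.0.0
Wildcard = 255.255.255.255 - subnet mask
255 - 255 = 0
255 - 252 = 3
255 - 0 = 255
255 - 0 = 255
Wildcard: 0.3.255.255


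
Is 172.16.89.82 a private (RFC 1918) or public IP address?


RFC 1918 private ranges:
  10.0.0.0/8 (10.0.0.0 - 10.255.255.255)
  172.16.0.0/12 (172.16.0.0 - 172.31.255.255)
  192.168.0.0/16 (192.168.0.0 - 192.168.255.255)
Private (in 172.16.0.0/12)


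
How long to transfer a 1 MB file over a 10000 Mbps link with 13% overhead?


Effective throughput = 10000 * (1 - 13/100) = 8700 Mbps
File size in Mb = 1 * 8 = 8 Mb
Time = 8 / 8700
Time = 0.0009 seconds


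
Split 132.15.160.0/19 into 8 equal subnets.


New prefix = 19 + 3 = 22
Each subnet has 1024 addresses
  132.15.160.0/22
  132.15.164.0/22
  132.15.168.0/22
  132.15.172.0/22
  132.15.176.0/22
  132.15.180.0/22
  132.15.184.0/22
  132.15.188.0/22
Subnets: 132.15.160.0/22, 132.15.164.0/22, 132.15.168.0/22, 132.15.172.0/22, 132.15.176.0/22, 132.15.180.0/22, 132.15.184.0/22, 132.15.188.0/22


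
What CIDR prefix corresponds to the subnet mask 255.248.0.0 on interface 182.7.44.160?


Binary: 11111111.11111000.00000000.00000000
Count leading 1s
Prefix: /13


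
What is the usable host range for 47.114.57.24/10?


Network: 47.64.0.0
Broadcast: 47.127.255.255
First usable = network + 1
Last usable = broadcast - 1
Range: 47.64.0.1 to 47.127.255.254


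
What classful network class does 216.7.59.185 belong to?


First octet: 216
Binary: 11011000
110xxxxx -> Class C (192-223)
Class C, default mask 255.255.255.0 (/24)


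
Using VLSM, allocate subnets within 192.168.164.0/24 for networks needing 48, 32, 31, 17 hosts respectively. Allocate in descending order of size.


48 hosts -> /26 (62 usable): 192.168.164.0/26
32 hosts -> /26 (62 usable): 192.168.164.64/26
31 hosts -> /26 (62 usable): 192.168.164.128/26
17 hosts -> /27 (30 usable): 192.168.164.192/27
Allocation: 192.168.164.0/26 (48 hosts, 62 usable); 192.168.164.64/26 (32 hosts, 62 usable); 192.168.164.128/26 (31 hosts, 62 usable); 192.168.164.192/27 (17 hosts, 30 usable)


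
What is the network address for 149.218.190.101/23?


IP:   10010101.11011010.10111110.01100101
Mask: 11111111.11111111.11111110.00000000
AND operation:
Net:  10010101.11011010.10111110.00000000
Network: 149.218.190.0/23


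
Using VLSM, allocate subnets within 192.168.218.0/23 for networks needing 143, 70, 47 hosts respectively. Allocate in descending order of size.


143 hosts -> /24 (254 usable): 192.168.218.0/24
70 hosts -> /25 (126 usable): 192.168.219.0/25
47 hosts -> /26 (62 usable): 192.168.219.128/26
Allocation: 192.168.218.0/24 (143 hosts, 254 usable); 192.168.219.0/25 (70 hosts, 126 usable); 192.168.219.128/26 (47 hosts, 62 usable)
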